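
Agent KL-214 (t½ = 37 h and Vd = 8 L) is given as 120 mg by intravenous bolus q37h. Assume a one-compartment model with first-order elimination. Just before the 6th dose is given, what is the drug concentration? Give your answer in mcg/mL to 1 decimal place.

f = (1/2)^(τ/t½) = (1/2)^(37/37) ≈ 0.5000.
C₀ = D/Vd = 120/8 ≈ 15.000 mcg/mL.
Before the 6th dose, 5 doses have been given. Superposition: Cmin = C₀·(f + f² + … + f^5).
≈ 15.000 × (0.5000 + 0.2500 + 0.1250 + 0.0625 + 0.0313) ≈ 15.000 × 0.9688 ≈ 14.532 mcg/mL.

14.5 mcg/mL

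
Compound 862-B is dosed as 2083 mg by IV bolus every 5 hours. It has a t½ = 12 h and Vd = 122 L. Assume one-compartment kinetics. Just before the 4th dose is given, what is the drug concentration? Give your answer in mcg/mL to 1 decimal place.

f = (1/2)^(τ/t½) = (1/2)^(5/12) ≈ 0.7492.
C₀ = D/Vd = 2083/122 ≈ 17.074 mcg/mL.
Before the 4th dose, 3 doses have been given. Superposition: Cmin = C₀·(f + f² + … + f^3).
≈ 17.074 × (0.7492 + 0.5613 + 0.4205) ≈ 17.074 × 1.7310 ≈ 29.555 mcg/mL.

29.6 mcg/mL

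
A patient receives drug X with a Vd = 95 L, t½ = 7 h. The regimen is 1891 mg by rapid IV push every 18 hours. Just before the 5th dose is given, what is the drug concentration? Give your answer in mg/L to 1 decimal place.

f = (1/2)^(τ/t½) = (1/2)^(18/7) ≈ 0.1682.
C₀ = D/Vd = 1891/95 ≈ 19.905 mg/L.
Before the 5th dose, 4 doses have been given. Superposition: Cmin = C₀·(f + f² + … + f^4).
≈ 19.905 × (0.1682 + 0.0283 + 0.0048 + 0.0008) ≈ 19.905 × 0.2021 ≈ 4.023 mg/L.

4.0 mg/L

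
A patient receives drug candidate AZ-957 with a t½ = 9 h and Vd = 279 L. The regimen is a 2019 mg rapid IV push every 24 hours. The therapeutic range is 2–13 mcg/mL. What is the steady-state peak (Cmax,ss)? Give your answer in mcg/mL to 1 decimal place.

τ/t½ = 24/9 ≈ 2.6667, so fraction remaining f = (1/2)^(24/9) ≈ 0.1575.
At steady state, accumulation factor R = 1/(1 − e^(−kτ)) ≈ 1.1869.
Single-dose peak C₀ = D/Vd = 2019/279 ≈ 7.237 mcg/mL.
Steady-state peak Cmax,ss = C₀·R ≈ 7.237 × 1.1869 ≈ 8.590 mcg/mL.
Peak 8.6 mcg/mL vs MTC 13 mcg/mL: below toxic threshold.

8.6 mcg/mL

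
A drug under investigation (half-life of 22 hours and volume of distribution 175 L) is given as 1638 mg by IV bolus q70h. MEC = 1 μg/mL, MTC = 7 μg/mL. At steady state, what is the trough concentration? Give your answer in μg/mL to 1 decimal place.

Over one 70-h interval, 70/22 ≈ 3.1818 half-lives elapse, leaving f ≈ 0.1102 of each dose.
Accumulation ratio R = 1/(1 − f) ≈ 1/0.8898 ≈ 1.1238.
Single-dose peak C₀ = D/Vd = 1638/175 ≈ 9.360 μg/mL.
Steady-state peak Cmax,ss = C₀·R ≈ 9.360 × 1.1238 ≈ 10.519 μg/mL.
Steady-state trough Cmin,ss = Cmax,ss·f ≈ 10.519 × 0.1102 ≈ 1.159 μg/mL.
Trough 1.2 μg/mL vs MEC 1 μg/mL: adequate.

1.2 μg/mL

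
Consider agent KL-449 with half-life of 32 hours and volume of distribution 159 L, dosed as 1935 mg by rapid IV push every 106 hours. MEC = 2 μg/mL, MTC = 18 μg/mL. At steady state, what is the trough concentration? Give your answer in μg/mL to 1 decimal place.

k = ln2/t½ = ln2/32 ≈ 0.021661 h⁻¹; fraction remaining f = e^(−kτ) = e^(−0.021661×106) ≈ 0.1007.
Single-dose peak C₀ = D/Vd = 1935/159 ≈ 12.170 μg/mL.
Steady-state trough Cmin,ss = C₀·f/(1−f) ≈ 12.170 × 0.1007/0.8993 ≈ 1.363 μg/mL.
Trough 1.4 μg/mL vs MEC 2 μg/mL: subtherapeutic.

1.4 μg/mL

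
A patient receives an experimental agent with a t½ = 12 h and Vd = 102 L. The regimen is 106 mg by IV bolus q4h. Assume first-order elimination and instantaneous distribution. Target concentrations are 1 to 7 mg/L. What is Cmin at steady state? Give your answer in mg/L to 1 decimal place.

k = ln2/t½ = ln2/12 ≈ 0.057762 h⁻¹; fraction remaining f = e^(−kτ) = e^(−0.057762×4) ≈ 0.7937.
Single-dose peak C₀ = D/Vd = 106/102 ≈ 1.039 mg/L.
Steady-state trough Cmin,ss = C₀·f/(1−f) ≈ 1.039 × 0.7937/0.2063 ≈ 3.997 mg/L.
Trough 4.0 mg/L vs MEC 1 mg/L: adequate.

4.0 mg/L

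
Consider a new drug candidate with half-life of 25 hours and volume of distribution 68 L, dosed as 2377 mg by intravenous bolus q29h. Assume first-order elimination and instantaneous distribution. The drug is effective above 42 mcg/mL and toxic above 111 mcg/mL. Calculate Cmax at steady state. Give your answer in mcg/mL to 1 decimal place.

63.3 mcg/mL

Over one 29-h interval, 29/25 ≈ 1.16 half-lives elapse, leaving f ≈ 0.4475 of each dose.
At steady state, accumulation factor R = 1/(1 − e^(−kτ)) ≈ 1.8100.
Single-dose peak C₀ = D/Vd = 2377/68 ≈ 34.956 mcg/mL.
Steady-state peak Cmax,ss = C₀·R ≈ 34.956 × 1.8100 ≈ 63.270 mcg/mL.
Peak 63.3 mcg/mL vs MTC 111 mcg/mL: below toxic threshold.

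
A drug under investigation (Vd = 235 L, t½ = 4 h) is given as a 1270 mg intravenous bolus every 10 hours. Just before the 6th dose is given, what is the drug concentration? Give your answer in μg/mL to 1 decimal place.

f = (1/2)^(τ/t½) = (1/2)^(10/4) ≈ 0.1768.
C₀ = D/Vd = 1270/235 ≈ 5.404 μg/mL.
Before the 6th dose, 5 doses have been given. Superposition: Cmin = C₀·(f + f² + … + f^5).
≈ 5.404 × (0.1768 + 0.0313 + 0.0055 + 0.0010 + 0.0002) ≈ 5.404 × 0.2148 ≈ 1.161 μg/mL.

1.2 μg/mL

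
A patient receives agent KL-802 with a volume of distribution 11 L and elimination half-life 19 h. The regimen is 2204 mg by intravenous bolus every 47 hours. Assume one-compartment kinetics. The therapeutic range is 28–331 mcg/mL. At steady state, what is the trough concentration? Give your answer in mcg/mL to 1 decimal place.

44.0 mcg/mL

Over one 47-h interval, 47/19 ≈ 2.4737 half-lives elapse, leaving f ≈ 0.1800 of each dose.
At steady state, accumulation factor R = 1/(1 − e^(−kτ)) ≈ 1.2195.
Each bolus raises the concentration by D/Vd = 2204/11 ≈ 200.364 mcg/mL.
Steady-state peak Cmax,ss = C₀·R ≈ 200.364 × 1.2195 ≈ 244.344 mcg/mL.
One interval later, Cmin,ss = Cmax,ss·e^(−kτ) ≈ 244.344 × 0.1800 ≈ 43.982 mcg/mL.
Trough 44.0 mcg/mL vs MEC 28 mcg/mL: adequate.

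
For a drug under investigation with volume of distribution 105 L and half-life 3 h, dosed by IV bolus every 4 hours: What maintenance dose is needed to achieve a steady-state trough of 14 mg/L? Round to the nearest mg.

2234 mg

τ/t½ = 4/3 ≈ 1.3333, so f = (1/2)^(4/3) ≈ 0.396850.
Cmin,ss = (D/Vd)·f/(1−f), so D = Cmin,ss·Vd·(1−f)/f.
D = 14 × 105 × (1−f)/f ≈ 14 × 105 × 1.51984 ≈ 2234.16 mg.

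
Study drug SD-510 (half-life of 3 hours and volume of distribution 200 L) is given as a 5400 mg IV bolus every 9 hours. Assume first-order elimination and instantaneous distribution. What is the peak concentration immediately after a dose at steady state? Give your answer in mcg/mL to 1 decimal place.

τ = 9 h = 3 half-lives, so f = (1/2)^3 = 0.125.
At steady state, R = 1/(1 − 0.125) = 8/7.
Single-dose peak C₀ = D/Vd = 5400/200 = 27 mcg/mL.
Steady-state peak Cmax,ss = C₀·R = 27 × 8/7 ≈ 30.857 mcg/mL.

30.9 mcg/mL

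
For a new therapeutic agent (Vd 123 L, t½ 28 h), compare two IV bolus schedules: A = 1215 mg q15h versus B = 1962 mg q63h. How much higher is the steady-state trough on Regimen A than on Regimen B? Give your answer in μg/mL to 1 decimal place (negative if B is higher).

17.7 μg/mL

Regimen A: f = (1/2)^(15/28) ≈ 0.6898; Cmin,ss = (1215/123)·f/(1−f) ≈ 21.966 μg/mL.
Regimen B: f = (1/2)^(63/28) ≈ 0.2102; Cmin,ss = (1962/123)·f/(1−f) ≈ 4.245 μg/mL.
Difference ≈ 21.966 − 4.245 ≈ 17.721 μg/mL.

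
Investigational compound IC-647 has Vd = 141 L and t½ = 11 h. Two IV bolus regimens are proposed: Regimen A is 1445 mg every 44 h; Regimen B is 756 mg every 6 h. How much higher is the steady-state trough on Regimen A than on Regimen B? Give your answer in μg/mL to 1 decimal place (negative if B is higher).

-11.0 μg/mL

Regimen A: f = (1/2)^(44/11) ≈ 0.0625; Cmin,ss = (1445/141)·f/(1−f) ≈ 0.683 μg/mL.
Regimen B: f = (1/2)^(6/11) ≈ 0.6852; Cmin,ss = (756/141)·f/(1−f) ≈ 11.670 μg/mL.
Difference ≈ 0.683 − 11.670 ≈ -10.987 μg/mL.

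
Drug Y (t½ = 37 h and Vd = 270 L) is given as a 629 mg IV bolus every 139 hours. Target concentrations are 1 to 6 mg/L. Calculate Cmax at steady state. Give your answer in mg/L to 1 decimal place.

τ/t½ = 139/37 ≈ 3.7568, so fraction remaining f = (1/2)^(139/37) ≈ 0.0740.
Accumulation ratio R = 1/(1 − f) ≈ 1/0.9260 ≈ 1.0799.
Single-dose peak C₀ = D/Vd = 629/270 ≈ 2.330 mg/L.
Cmax,ss = C₀/(1 − f) ≈ 2.330/0.9260 ≈ 2.516 mg/L.
Peak 2.5 mg/L vs MTC 6 mg/L: below toxic threshold.

2.5 mg/L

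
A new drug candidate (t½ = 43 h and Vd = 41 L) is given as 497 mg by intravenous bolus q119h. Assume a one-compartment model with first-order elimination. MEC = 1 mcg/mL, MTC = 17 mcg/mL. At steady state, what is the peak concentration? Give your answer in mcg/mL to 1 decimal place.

14.2 mcg/mL

τ/t½ = 119/43 ≈ 2.7674, so fraction remaining f = (1/2)^(119/43) ≈ 0.1469.
Accumulation ratio R = 1/(1 − f) ≈ 1/0.8531 ≈ 1.1722.
Each bolus raises the concentration by D/Vd = 497/41 ≈ 12.122 mcg/mL.
Steady-state peak Cmax,ss = C₀·R ≈ 12.122 × 1.1722 ≈ 14.209 mcg/mL.
Peak 14.2 mcg/mL vs MTC 17 mcg/mL: below toxic threshold.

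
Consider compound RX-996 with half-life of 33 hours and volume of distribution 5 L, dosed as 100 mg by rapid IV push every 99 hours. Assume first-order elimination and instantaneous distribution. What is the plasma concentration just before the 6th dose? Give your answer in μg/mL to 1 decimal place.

f = (1/2)^(τ/t½) = (1/2)^(99/33) ≈ 0.1250.
C₀ = D/Vd = 100/5 ≈ 20.000 μg/mL.
Before the 6th dose, 5 doses have been given. Superposition: Cmin = C₀·(f + f² + … + f^5).
≈ 20.000 × (0.1250 + 0.0156 + 0.0020 + 0.0002 + 0.0000) ≈ 20.000 × 0.1428 ≈ 2.856 μg/mL.

2.9 μg/mL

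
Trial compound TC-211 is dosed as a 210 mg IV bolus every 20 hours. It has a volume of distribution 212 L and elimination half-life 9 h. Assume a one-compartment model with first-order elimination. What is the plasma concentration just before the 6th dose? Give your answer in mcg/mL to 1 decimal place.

f = (1/2)^(τ/t½) = (1/2)^(20/9) ≈ 0.2143.
C₀ = D/Vd = 210/212 ≈ 0.991 mcg/mL.
Before the 6th dose, 5 doses have been given. Superposition: Cmin = C₀·(f + f² + … + f^5).
≈ 0.991 × (0.2143 + 0.0459 + 0.0098 + 0.0021 + 0.0005) ≈ 0.991 × 0.2726 ≈ 0.270 mcg/mL.

0.3 mcg/mL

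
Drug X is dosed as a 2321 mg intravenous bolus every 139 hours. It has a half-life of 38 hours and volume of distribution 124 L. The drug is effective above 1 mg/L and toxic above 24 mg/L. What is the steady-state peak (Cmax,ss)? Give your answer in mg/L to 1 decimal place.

τ/t½ = 139/38 ≈ 3.6579, so fraction remaining f = (1/2)^(139/38) ≈ 0.0792.
At steady state, accumulation factor R = 1/(1 − e^(−kτ)) ≈ 1.0860.
Single-dose peak C₀ = D/Vd = 2321/124 ≈ 18.718 mg/L.
Cmax,ss = C₀/(1 − f) ≈ 18.718/0.9208 ≈ 20.328 mg/L.
Peak 20.3 mg/L vs MTC 24 mg/L: below toxic threshold.

20.3 mg/L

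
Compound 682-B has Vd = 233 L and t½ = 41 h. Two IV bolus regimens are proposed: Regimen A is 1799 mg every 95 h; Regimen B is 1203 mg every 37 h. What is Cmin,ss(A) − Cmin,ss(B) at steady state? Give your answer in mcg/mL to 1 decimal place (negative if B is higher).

Regimen A: f = (1/2)^(95/41) ≈ 0.2007; Cmin,ss = (1799/233)·f/(1−f) ≈ 1.939 mcg/mL.
Regimen B: f = (1/2)^(37/41) ≈ 0.5350; Cmin,ss = (1203/233)·f/(1−f) ≈ 5.940 mcg/mL.
Difference ≈ 1.939 − 5.940 ≈ -4.001 mcg/mL.

-4.0 mcg/mL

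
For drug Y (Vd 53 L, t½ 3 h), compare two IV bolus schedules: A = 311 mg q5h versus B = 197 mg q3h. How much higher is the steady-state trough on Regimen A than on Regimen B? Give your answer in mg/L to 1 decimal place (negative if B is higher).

-1.0 mg/L

Regimen A: f = (1/2)^(5/3) ≈ 0.3150; Cmin,ss = (311/53)·f/(1−f) ≈ 2.698 mg/L.
Regimen B: f = (1/2)^(3/3) ≈ 0.5000; Cmin,ss = (197/53)·f/(1−f) ≈ 3.717 mg/L.
Difference ≈ 2.698 − 3.717 ≈ -1.019 mg/L.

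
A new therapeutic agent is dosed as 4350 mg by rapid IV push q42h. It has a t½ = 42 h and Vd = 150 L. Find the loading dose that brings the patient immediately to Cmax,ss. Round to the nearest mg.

f = (1/2)^(42/42) ≈ 0.500000; accumulation ratio R = 1/(1−f) ≈ 2.00000.
Loading dose to hit Cmax,ss on first dose: D_load = D_maint·R ≈ 4350 × 2.00000 ≈ 8700.00 mg.

8700 mg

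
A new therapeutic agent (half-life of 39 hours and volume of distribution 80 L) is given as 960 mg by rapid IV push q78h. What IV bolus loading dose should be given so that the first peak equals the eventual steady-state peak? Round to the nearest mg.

1280 mg

f = (1/2)^(78/39) ≈ 0.250000; accumulation ratio R = 1/(1−f) ≈ 1.33333.
Loading dose to hit Cmax,ss on first dose: D_load = D_maint·R ≈ 960 × 1.33333 ≈ 1280.00 mg.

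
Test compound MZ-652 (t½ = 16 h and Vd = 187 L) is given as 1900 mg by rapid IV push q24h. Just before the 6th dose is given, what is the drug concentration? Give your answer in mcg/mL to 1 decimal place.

f = (1/2)^(τ/t½) = (1/2)^(24/16) ≈ 0.3536.
C₀ = D/Vd = 1900/187 ≈ 10.160 mcg/mL.
Before the 6th dose, 5 doses have been given. Superposition: Cmin = C₀·(f + f² + … + f^5).
≈ 10.160 × (0.3536 + 0.1250 + 0.0442 + 0.0156 + 0.0055) ≈ 10.160 × 0.5439 ≈ 5.526 mcg/mL.

5.5 mcg/mL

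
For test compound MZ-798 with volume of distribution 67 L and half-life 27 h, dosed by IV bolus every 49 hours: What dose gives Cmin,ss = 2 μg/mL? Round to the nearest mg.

τ/t½ = 49/27 ≈ 1.8148, so f = (1/2)^(49/27) ≈ 0.284241.
Cmin,ss = (D/Vd)·f/(1−f), so D = Cmin,ss·Vd·(1−f)/f.
D = 2 × 67 × (1−f)/f ≈ 2 × 67 × 2.51814 ≈ 337.43 mg.

337 mg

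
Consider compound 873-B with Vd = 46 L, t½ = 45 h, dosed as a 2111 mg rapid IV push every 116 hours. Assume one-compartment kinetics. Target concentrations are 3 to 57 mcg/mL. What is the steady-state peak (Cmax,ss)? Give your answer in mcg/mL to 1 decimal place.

55.1 mcg/mL

τ/t½ = 116/45 ≈ 2.5778, so fraction remaining f = (1/2)^(116/45) ≈ 0.1675.
At steady state, accumulation factor R = 1/(1 − e^(−kτ)) ≈ 1.2012.
Each bolus raises the concentration by D/Vd = 2111/46 ≈ 45.891 mcg/mL.
Cmax,ss = C₀/(1 − f) ≈ 45.891/0.8325 ≈ 55.124 mcg/mL.
Peak 55.1 mcg/mL vs MTC 57 mcg/mL: below toxic threshold.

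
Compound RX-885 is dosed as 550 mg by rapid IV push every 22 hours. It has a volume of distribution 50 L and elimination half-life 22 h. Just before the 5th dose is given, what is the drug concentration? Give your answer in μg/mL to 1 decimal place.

f = (1/2)^(τ/t½) = (1/2)^(22/22) ≈ 0.5000.
C₀ = D/Vd = 550/50 ≈ 11.000 μg/mL.
Before the 5th dose, 4 doses have been given. Superposition: Cmin = C₀·(f + f² + … + f^4).
≈ 11.000 × (0.5000 + 0.2500 + 0.1250 + 0.0625) ≈ 11.000 × 0.9375 ≈ 10.312 μg/mL.

10.3 μg/mL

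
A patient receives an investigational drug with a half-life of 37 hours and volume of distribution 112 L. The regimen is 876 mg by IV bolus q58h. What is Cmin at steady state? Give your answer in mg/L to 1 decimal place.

4.0 mg/L

τ/t½ = 58/37 ≈ 1.5676, so fraction remaining f = (1/2)^(58/37) ≈ 0.3374.
Each bolus raises the concentration by D/Vd = 876/112 ≈ 7.821 mg/L.
Steady-state trough Cmin,ss = C₀·f/(1−f) ≈ 7.821 × 0.3374/0.6626 ≈ 3.983 mg/L.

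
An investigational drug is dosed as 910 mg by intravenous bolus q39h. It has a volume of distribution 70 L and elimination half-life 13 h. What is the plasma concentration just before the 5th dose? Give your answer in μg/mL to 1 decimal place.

f = (1/2)^(τ/t½) = (1/2)^(39/13) ≈ 0.1250.
C₀ = D/Vd = 910/70 ≈ 13.000 μg/mL.
Before the 5th dose, 4 doses have been given. Superposition: Cmin = C₀·(f + f² + … + f^4).
≈ 13.000 × (0.1250 + 0.0156 + 0.0020 + 0.0002) ≈ 13.000 × 0.1428 ≈ 1.856 μg/mL.

1.9 μg/mL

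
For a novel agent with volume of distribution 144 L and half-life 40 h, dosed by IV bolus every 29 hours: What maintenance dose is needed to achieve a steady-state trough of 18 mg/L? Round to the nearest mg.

τ/t½ = 29/40 ≈ 0.725, so f = (1/2)^(29/40) ≈ 0.604997.
Cmin,ss = (D/Vd)·f/(1−f), so D = Cmin,ss·Vd·(1−f)/f.
D = 18 × 144 × (1−f)/f ≈ 18 × 144 × 0.65290 ≈ 1692.32 mg.

1692 mg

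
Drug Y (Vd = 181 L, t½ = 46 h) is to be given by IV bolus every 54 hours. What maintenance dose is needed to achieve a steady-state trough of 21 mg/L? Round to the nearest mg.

4775 mg

τ/t½ = 54/46 ≈ 1.1739, so f = (1/2)^(54/46) ≈ 0.443218.
Cmin,ss = (D/Vd)·f/(1−f), so D = Cmin,ss·Vd·(1−f)/f.
D = 21 × 181 × (1−f)/f ≈ 21 × 181 × 1.25623 ≈ 4774.93 mg.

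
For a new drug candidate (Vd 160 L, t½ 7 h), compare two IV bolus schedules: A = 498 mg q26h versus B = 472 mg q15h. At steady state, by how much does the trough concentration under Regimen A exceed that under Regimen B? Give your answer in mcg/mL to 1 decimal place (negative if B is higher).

Regimen A: f = (1/2)^(26/7) ≈ 0.0762; Cmin,ss = (498/160)·f/(1−f) ≈ 0.257 mcg/mL.
Regimen B: f = (1/2)^(15/7) ≈ 0.2264; Cmin,ss = (472/160)·f/(1−f) ≈ 0.863 mcg/mL.
Difference ≈ 0.257 − 0.863 ≈ -0.606 mcg/mL.

-0.6 mcg/mL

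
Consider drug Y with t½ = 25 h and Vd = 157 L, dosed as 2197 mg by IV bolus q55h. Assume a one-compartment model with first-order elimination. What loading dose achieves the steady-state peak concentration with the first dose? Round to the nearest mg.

f = (1/2)^(55/25) ≈ 0.217638; accumulation ratio R = 1/(1−f) ≈ 1.27818.
Loading dose to hit Cmax,ss on first dose: D_load = D_maint·R ≈ 2197 × 1.27818 ≈ 2808.16 mg.

2808 mg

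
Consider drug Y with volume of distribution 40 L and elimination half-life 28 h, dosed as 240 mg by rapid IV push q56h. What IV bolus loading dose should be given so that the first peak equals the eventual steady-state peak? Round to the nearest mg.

320 mg

f = (1/2)^(56/28) ≈ 0.250000; accumulation ratio R = 1/(1−f) ≈ 1.33333.
Loading dose to hit Cmax,ss on first dose: D_load = D_maint·R ≈ 240 × 1.33333 ≈ 320.00 mg.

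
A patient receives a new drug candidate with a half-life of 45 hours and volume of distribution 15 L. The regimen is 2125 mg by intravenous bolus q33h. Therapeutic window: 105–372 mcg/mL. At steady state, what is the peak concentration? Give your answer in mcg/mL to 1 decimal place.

355.5 mcg/mL

Over one 33-h interval, 33/45 ≈ 0.73333 half-lives elapse, leaving f ≈ 0.6015 of each dose.
At steady state, accumulation factor R = 1/(1 − e^(−kτ)) ≈ 2.5094.
Single-dose peak C₀ = D/Vd = 2125/15 ≈ 141.667 mcg/mL.
Steady-state peak Cmax,ss = C₀·R ≈ 141.667 × 2.5094 ≈ 355.499 mcg/mL.
Peak 355.5 mcg/mL vs MTC 372 mcg/mL: below toxic threshold.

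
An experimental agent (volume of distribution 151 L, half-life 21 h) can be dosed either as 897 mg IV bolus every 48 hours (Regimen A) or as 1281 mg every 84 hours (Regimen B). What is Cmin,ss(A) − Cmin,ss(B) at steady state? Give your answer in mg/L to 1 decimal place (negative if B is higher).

Regimen A: f = (1/2)^(48/21) ≈ 0.2051; Cmin,ss = (897/151)·f/(1−f) ≈ 1.533 mg/L.
Regimen B: f = (1/2)^(84/21) ≈ 0.0625; Cmin,ss = (1281/151)·f/(1−f) ≈ 0.566 mg/L.
Difference ≈ 1.533 − 0.566 ≈ 0.967 mg/L.

1.0 mg/L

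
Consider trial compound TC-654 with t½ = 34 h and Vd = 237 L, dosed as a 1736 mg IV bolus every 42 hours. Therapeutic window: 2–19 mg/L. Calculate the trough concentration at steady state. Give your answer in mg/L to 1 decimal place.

5.4 mg/L

k = ln2/t½ = ln2/34 ≈ 0.020387 h⁻¹; fraction remaining f = e^(−kτ) = e^(−0.020387×42) ≈ 0.4248.
Single-dose peak C₀ = D/Vd = 1736/237 ≈ 7.325 mg/L.
Steady-state trough Cmin,ss = C₀·f/(1−f) ≈ 7.325 × 0.4248/0.5752 ≈ 5.410 mg/L.
Trough 5.4 mg/L vs MEC 2 mg/L: adequate.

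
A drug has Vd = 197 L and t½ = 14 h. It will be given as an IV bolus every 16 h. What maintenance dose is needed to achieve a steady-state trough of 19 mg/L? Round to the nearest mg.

4522 mg

τ/t½ = 16/14 ≈ 1.1429, so f = (1/2)^(16/14) ≈ 0.452862.
Cmin,ss = (D/Vd)·f/(1−f), so D = Cmin,ss·Vd·(1−f)/f.
D = 19 × 197 × (1−f)/f ≈ 19 × 197 × 1.20818 ≈ 4522.22 mg.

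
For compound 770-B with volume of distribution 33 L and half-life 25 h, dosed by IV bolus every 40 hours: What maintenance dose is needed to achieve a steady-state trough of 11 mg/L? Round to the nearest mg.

737 mg

τ/t½ = 40/25 ≈ 1.6, so f = (1/2)^(40/25) ≈ 0.329877.
Cmin,ss = (D/Vd)·f/(1−f), so D = Cmin,ss·Vd·(1−f)/f.
D = 11 × 33 × (1−f)/f ≈ 11 × 33 × 2.03143 ≈ 737.41 mg.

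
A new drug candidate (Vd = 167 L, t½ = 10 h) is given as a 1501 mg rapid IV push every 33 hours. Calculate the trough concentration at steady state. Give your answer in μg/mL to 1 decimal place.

1.0 μg/mL

k = ln2/t½ = ln2/10 ≈ 0.069315 h⁻¹; fraction remaining f = e^(−kτ) = e^(−0.069315×33) ≈ 0.1015.
At steady state, accumulation factor R = 1/(1 − e^(−kτ)) ≈ 1.1130.
Each bolus raises the concentration by D/Vd = 1501/167 ≈ 8.988 μg/mL.
Steady-state peak Cmax,ss = C₀·R ≈ 8.988 × 1.1130 ≈ 10.004 μg/mL.
One interval later, Cmin,ss = Cmax,ss·e^(−kτ) ≈ 10.004 × 0.1015 ≈ 1.015 μg/mL.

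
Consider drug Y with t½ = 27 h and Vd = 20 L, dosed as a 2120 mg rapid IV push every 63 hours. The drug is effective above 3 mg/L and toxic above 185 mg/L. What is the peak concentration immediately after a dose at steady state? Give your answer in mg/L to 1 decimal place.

Over one 63-h interval, 63/27 ≈ 2.3333 half-lives elapse, leaving f ≈ 0.1984 of each dose.
At steady state, accumulation factor R = 1/(1 − e^(−kτ)) ≈ 1.2475.
Single-dose peak C₀ = D/Vd = 2120/20 ≈ 106.000 mg/L.
Steady-state peak Cmax,ss = C₀·R ≈ 106.000 × 1.2475 ≈ 132.235 mg/L.
Peak 132.2 mg/L vs MTC 185 mg/L: below toxic threshold.

132.2 mg/L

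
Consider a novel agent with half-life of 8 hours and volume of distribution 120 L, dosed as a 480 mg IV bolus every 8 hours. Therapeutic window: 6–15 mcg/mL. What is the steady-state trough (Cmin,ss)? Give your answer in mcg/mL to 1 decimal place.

The dosing interval is 1 half-life, so f = 2^(−1) = 0.5.
At steady state, R = 1/(1 − 0.5) = 2/1.
Single-dose peak C₀ = D/Vd = 480/120 = 4 mcg/mL.
Steady-state peak Cmax,ss = C₀·R = 4 × 2/1 ≈ 8.000 mcg/mL.
Steady-state trough Cmin,ss = Cmax,ss·f ≈ 8.000 × 0.5 ≈ 4.000 mcg/mL.
Trough 4.0 mcg/mL vs MEC 6 mcg/mL: subtherapeutic.

4.0 mcg/mL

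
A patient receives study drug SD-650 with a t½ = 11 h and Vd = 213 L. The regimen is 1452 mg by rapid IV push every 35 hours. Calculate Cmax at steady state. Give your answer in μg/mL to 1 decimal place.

7.7 μg/mL

τ/t½ = 35/11 ≈ 3.1818, so fraction remaining f = (1/2)^(35/11) ≈ 0.1102.
Accumulation ratio R = 1/(1 − f) ≈ 1/0.8898 ≈ 1.1238.
Each bolus raises the concentration by D/Vd = 1452/213 ≈ 6.817 μg/mL.
Steady-state peak Cmax,ss = C₀·R ≈ 6.817 × 1.1238 ≈ 7.661 μg/mL.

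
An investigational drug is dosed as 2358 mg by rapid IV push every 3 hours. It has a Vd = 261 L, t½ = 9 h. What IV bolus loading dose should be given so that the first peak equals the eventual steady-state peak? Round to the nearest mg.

11430 mg

f = (1/2)^(3/9) ≈ 0.793701; accumulation ratio R = 1/(1−f) ≈ 4.84733.
Loading dose to hit Cmax,ss on first dose: D_load = D_maint·R ≈ 2358 × 4.84733 ≈ 11430.00 mg.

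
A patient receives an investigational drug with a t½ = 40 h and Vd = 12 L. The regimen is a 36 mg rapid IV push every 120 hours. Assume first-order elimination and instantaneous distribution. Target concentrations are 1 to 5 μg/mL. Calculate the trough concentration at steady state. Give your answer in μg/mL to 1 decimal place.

0.4 μg/mL

τ = 120 h = 3 half-lives, so f = (1/2)^3 = 0.125.
At steady state, R = 1/(1 − 0.125) = 8/7.
Single-dose peak C₀ = D/Vd = 36/12 = 3 μg/mL.
Steady-state peak Cmax,ss = C₀·R = 3 × 8/7 ≈ 3.429 μg/mL.
Steady-state trough Cmin,ss = Cmax,ss·f ≈ 3.429 × 0.125 ≈ 0.429 μg/mL.
Trough 0.4 μg/mL vs MEC 1 μg/mL: subtherapeutic.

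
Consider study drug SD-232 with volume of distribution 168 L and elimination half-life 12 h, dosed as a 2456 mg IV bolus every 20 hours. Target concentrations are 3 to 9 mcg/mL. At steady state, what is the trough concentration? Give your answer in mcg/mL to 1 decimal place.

6.7 mcg/mL

Over one 20-h interval, 20/12 ≈ 1.6667 half-lives elapse, leaving f ≈ 0.3150 of each dose.
Single-dose peak C₀ = D/Vd = 2456/168 ≈ 14.619 mcg/mL.
Steady-state trough Cmin,ss = C₀·f/(1−f) ≈ 14.619 × 0.3150/0.6850 ≈ 6.723 mcg/mL.
Trough 6.7 mcg/mL vs MEC 3 mcg/mL: adequate.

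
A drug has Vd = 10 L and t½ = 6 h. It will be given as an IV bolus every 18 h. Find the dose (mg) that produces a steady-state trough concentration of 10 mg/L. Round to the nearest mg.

τ/t½ = 18/6 ≈ 3, so f = (1/2)^(18/6) ≈ 0.125000.
Cmin,ss = (D/Vd)·f/(1−f), so D = Cmin,ss·Vd·(1−f)/f.
D = 10 × 10 × (1−f)/f ≈ 10 × 10 × 7.00000 ≈ 700.00 mg.

700 mg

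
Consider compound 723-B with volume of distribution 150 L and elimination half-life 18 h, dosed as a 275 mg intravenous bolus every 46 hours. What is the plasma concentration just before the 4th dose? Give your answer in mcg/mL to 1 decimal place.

0.4 mcg/mL

f = (1/2)^(τ/t½) = (1/2)^(46/18) ≈ 0.1701.
C₀ = D/Vd = 275/150 ≈ 1.833 mcg/mL.
Before the 4th dose, 3 doses have been given. Superposition: Cmin = C₀·(f + f² + … + f^3).
≈ 1.833 × (0.1701 + 0.0289 + 0.0049) ≈ 1.833 × 0.2039 ≈ 0.374 mcg/mL.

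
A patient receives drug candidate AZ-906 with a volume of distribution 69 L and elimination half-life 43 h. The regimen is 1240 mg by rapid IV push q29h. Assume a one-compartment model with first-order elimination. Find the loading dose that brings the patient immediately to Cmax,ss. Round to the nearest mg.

f = (1/2)^(29/43) ≈ 0.626585; accumulation ratio R = 1/(1−f) ≈ 2.67799.
Loading dose to hit Cmax,ss on first dose: D_load = D_maint·R ≈ 1240 × 2.67799 ≈ 3320.71 mg.

3321 mg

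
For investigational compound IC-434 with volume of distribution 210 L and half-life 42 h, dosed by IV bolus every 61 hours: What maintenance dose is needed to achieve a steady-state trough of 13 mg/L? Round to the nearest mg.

τ/t½ = 61/42 ≈ 1.4524, so f = (1/2)^(61/42) ≈ 0.365418.
Cmin,ss = (D/Vd)·f/(1−f), so D = Cmin,ss·Vd·(1−f)/f.
D = 13 × 210 × (1−f)/f ≈ 13 × 210 × 1.73659 ≈ 4740.89 mg.

4741 mg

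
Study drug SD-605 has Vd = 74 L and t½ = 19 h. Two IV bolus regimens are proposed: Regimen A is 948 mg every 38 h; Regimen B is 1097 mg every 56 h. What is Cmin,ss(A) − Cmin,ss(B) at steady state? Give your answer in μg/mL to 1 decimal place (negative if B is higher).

2.1 μg/mL

Regimen A: f = (1/2)^(38/19) ≈ 0.2500; Cmin,ss = (948/74)·f/(1−f) ≈ 4.270 μg/mL.
Regimen B: f = (1/2)^(56/19) ≈ 0.1296; Cmin,ss = (1097/74)·f/(1−f) ≈ 2.207 μg/mL.
Difference ≈ 4.270 − 2.207 ≈ 2.063 μg/mL.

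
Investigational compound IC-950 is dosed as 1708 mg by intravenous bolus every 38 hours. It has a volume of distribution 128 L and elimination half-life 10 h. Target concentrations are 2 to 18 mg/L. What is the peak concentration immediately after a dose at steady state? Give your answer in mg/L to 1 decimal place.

k = ln2/t½ = ln2/10 ≈ 0.069315 h⁻¹; fraction remaining f = e^(−kτ) = e^(−0.069315×38) ≈ 0.0718.
Accumulation ratio R = 1/(1 − f) ≈ 1/0.9282 ≈ 1.0774.
Each bolus raises the concentration by D/Vd = 1708/128 ≈ 13.344 mg/L.
Steady-state peak Cmax,ss = C₀·R ≈ 13.344 × 1.0774 ≈ 14.377 mg/L.
Peak 14.4 mg/L vs MTC 18 mg/L: below toxic threshold.

14.4 mg/L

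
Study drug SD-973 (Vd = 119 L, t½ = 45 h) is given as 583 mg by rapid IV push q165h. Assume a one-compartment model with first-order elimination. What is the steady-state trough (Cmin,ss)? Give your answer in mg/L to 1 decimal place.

τ/t½ = 165/45 ≈ 3.6667, so fraction remaining f = (1/2)^(165/45) ≈ 0.0787.
Single-dose peak C₀ = D/Vd = 583/119 ≈ 4.899 mg/L.
Steady-state trough Cmin,ss = C₀·f/(1−f) ≈ 4.899 × 0.0787/0.9213 ≈ 0.418 mg/L.

0.4 mg/L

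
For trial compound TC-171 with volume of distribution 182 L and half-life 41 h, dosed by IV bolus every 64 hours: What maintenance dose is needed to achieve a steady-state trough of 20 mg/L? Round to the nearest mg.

τ/t½ = 64/41 ≈ 1.561, so f = (1/2)^(64/41) ≈ 0.338922.
Cmin,ss = (D/Vd)·f/(1−f), so D = Cmin,ss·Vd·(1−f)/f.
D = 20 × 182 × (1−f)/f ≈ 20 × 182 × 1.95053 ≈ 7099.93 mg.

7100 mg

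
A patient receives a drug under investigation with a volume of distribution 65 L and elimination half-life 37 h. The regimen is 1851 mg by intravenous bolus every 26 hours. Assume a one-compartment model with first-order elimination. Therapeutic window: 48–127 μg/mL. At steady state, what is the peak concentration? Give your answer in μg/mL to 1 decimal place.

τ/t½ = 26/37 ≈ 0.7027, so fraction remaining f = (1/2)^(26/37) ≈ 0.6144.
At steady state, accumulation factor R = 1/(1 − e^(−kτ)) ≈ 2.5934.
Each bolus raises the concentration by D/Vd = 1851/65 ≈ 28.477 μg/mL.
Cmax,ss = C₀/(1 − f) ≈ 28.477/0.3856 ≈ 73.851 μg/mL.
Peak 73.9 μg/mL vs MTC 127 μg/mL: below toxic threshold.

73.9 μg/mL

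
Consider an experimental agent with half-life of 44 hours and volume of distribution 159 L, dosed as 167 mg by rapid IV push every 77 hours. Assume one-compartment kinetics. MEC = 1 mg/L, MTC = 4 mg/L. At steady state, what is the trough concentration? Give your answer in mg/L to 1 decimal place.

τ/t½ = 77/44 ≈ 1.75, so fraction remaining f = (1/2)^(77/44) ≈ 0.2973.
At steady state, accumulation factor R = 1/(1 − e^(−kτ)) ≈ 1.4231.
Single-dose peak C₀ = D/Vd = 167/159 ≈ 1.050 mg/L.
Cmax,ss = C₀/(1 − f) ≈ 1.050/0.7027 ≈ 1.494 mg/L.
Steady-state trough Cmin,ss = Cmax,ss·f ≈ 1.494 × 0.2973 ≈ 0.444 mg/L.
Trough 0.4 mg/L vs MEC 1 mg/L: subtherapeutic.

0.4 mg/L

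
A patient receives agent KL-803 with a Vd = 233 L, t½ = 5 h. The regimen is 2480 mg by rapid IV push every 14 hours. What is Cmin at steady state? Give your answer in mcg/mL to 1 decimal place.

1.8 mcg/mL

k = ln2/t½ = ln2/5 ≈ 0.138629 h⁻¹; fraction remaining f = e^(−kτ) = e^(−0.138629×14) ≈ 0.1436.
At steady state, accumulation factor R = 1/(1 − e^(−kτ)) ≈ 1.1677.
Single-dose peak C₀ = D/Vd = 2480/233 ≈ 10.644 mcg/mL.
Cmax,ss = C₀/(1 − f) ≈ 10.644/0.8564 ≈ 12.429 mcg/mL.
One interval later, Cmin,ss = Cmax,ss·e^(−kτ) ≈ 12.429 × 0.1436 ≈ 1.785 mcg/mL.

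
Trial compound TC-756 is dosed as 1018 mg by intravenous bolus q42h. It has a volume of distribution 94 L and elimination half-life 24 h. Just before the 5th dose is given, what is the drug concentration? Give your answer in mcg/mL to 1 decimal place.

4.5 mcg/mL

f = (1/2)^(τ/t½) = (1/2)^(42/24) ≈ 0.2973.
C₀ = D/Vd = 1018/94 ≈ 10.830 mcg/mL.
Before the 5th dose, 4 doses have been given. Superposition: Cmin = C₀·(f + f² + … + f^4).
≈ 10.830 × (0.2973 + 0.0884 + 0.0263 + 0.0078) ≈ 10.830 × 0.4198 ≈ 4.546 mcg/mL.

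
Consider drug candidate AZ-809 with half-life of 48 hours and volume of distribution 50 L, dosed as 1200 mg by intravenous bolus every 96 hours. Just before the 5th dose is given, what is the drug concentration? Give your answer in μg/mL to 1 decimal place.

f = (1/2)^(τ/t½) = (1/2)^(96/48) ≈ 0.2500.
C₀ = D/Vd = 1200/50 ≈ 24.000 μg/mL.
Before the 5th dose, 4 doses have been given. Superposition: Cmin = C₀·(f + f² + … + f^4).
≈ 24.000 × (0.2500 + 0.0625 + 0.0156 + 0.0039) ≈ 24.000 × 0.3320 ≈ 7.968 μg/mL.

8.0 μg/mL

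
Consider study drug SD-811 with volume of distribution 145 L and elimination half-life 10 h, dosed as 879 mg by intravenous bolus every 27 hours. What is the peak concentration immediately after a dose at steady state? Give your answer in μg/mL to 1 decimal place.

k = ln2/t½ = ln2/10 ≈ 0.069315 h⁻¹; fraction remaining f = e^(−kτ) = e^(−0.069315×27) ≈ 0.1539.
Accumulation ratio R = 1/(1 − f) ≈ 1/0.8461 ≈ 1.1819.
Single-dose peak C₀ = D/Vd = 879/145 ≈ 6.062 μg/mL.
Steady-state peak Cmax,ss = C₀·R ≈ 6.062 × 1.1819 ≈ 7.165 μg/mL.

7.2 μg/mL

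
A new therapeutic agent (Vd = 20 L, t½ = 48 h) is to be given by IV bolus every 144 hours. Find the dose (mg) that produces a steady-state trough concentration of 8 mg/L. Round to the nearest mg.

1120 mg

τ/t½ = 144/48 ≈ 3, so f = (1/2)^(144/48) ≈ 0.125000.
Cmin,ss = (D/Vd)·f/(1−f), so D = Cmin,ss·Vd·(1−f)/f.
D = 8 × 20 × (1−f)/f ≈ 8 × 20 × 7.00000 ≈ 1120.00 mg.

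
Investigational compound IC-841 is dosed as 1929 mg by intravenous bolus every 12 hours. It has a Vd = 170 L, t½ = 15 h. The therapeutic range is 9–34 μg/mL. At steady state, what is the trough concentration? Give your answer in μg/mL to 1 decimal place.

15.3 μg/mL

k = ln2/t½ = ln2/15 ≈ 0.046210 h⁻¹; fraction remaining f = e^(−kτ) = e^(−0.046210×12) ≈ 0.5743.
Each bolus raises the concentration by D/Vd = 1929/170 ≈ 11.347 μg/mL.
Steady-state trough Cmin,ss = C₀·f/(1−f) ≈ 11.347 × 0.5743/0.4257 ≈ 15.308 μg/mL.
Trough 15.3 μg/mL vs MEC 9 μg/mL: adequate.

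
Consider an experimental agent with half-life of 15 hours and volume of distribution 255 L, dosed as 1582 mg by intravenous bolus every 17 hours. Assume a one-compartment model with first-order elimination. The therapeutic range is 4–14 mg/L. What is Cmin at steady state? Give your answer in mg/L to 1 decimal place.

Over one 17-h interval, 17/15 ≈ 1.1333 half-lives elapse, leaving f ≈ 0.4559 of each dose.
At steady state, accumulation factor R = 1/(1 − e^(−kτ)) ≈ 1.8379.
Each bolus raises the concentration by D/Vd = 1582/255 ≈ 6.204 mg/L.
Steady-state peak Cmax,ss = C₀·R ≈ 6.204 × 1.8379 ≈ 11.402 mg/L.
One interval later, Cmin,ss = Cmax,ss·e^(−kτ) ≈ 11.402 × 0.4559 ≈ 5.198 mg/L.
Trough 5.2 mg/L vs MEC 4 mg/L: adequate.

5.2 mg/L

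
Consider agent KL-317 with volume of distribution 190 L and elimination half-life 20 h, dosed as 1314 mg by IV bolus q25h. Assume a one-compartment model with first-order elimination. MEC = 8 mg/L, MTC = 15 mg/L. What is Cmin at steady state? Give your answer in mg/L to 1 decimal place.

Over one 25-h interval, 25/20 ≈ 1.25 half-lives elapse, leaving f ≈ 0.4204 of each dose.
Single-dose peak C₀ = D/Vd = 1314/190 ≈ 6.916 mg/L.
Steady-state trough Cmin,ss = C₀·f/(1−f) ≈ 6.916 × 0.4204/0.5796 ≈ 5.016 mg/L.
Trough 5.0 mg/L vs MEC 8 mg/L: subtherapeutic.

5.0 mg/L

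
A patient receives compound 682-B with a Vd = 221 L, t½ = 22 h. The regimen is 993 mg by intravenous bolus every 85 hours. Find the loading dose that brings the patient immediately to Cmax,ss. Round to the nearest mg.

1066 mg

f = (1/2)^(85/22) ≈ 0.068696; accumulation ratio R = 1/(1−f) ≈ 1.07376.
Loading dose to hit Cmax,ss on first dose: D_load = D_maint·R ≈ 993 × 1.07376 ≈ 1066.24 mg.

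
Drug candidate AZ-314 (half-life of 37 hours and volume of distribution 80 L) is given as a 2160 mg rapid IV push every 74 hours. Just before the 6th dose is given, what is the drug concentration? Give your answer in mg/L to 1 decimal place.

9.0 mg/L

f = (1/2)^(τ/t½) = (1/2)^(74/37) ≈ 0.2500.
C₀ = D/Vd = 2160/80 ≈ 27.000 mg/L.
Before the 6th dose, 5 doses have been given. Superposition: Cmin = C₀·(f + f² + … + f^5).
≈ 27.000 × (0.2500 + 0.0625 + 0.0156 + 0.0039 + 0.0010) ≈ 27.000 × 0.3330 ≈ 8.991 mg/L.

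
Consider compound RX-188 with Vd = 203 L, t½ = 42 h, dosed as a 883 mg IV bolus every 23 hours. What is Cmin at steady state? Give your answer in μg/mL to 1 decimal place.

τ/t½ = 23/42 ≈ 0.54762, so fraction remaining f = (1/2)^(23/42) ≈ 0.6841.
Each bolus raises the concentration by D/Vd = 883/203 ≈ 4.350 μg/mL.
Steady-state trough Cmin,ss = C₀·f/(1−f) ≈ 4.350 × 0.6841/0.3159 ≈ 9.420 μg/mL.

9.4 μg/mL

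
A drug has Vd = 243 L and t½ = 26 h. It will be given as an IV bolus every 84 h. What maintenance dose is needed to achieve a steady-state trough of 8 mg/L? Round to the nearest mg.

16306 mg

τ/t½ = 84/26 ≈ 3.2308, so f = (1/2)^(84/26) ≈ 0.106523.
Cmin,ss = (D/Vd)·f/(1−f), so D = Cmin,ss·Vd·(1−f)/f.
D = 8 × 243 × (1−f)/f ≈ 8 × 243 × 8.38764 ≈ 16305.57 mg.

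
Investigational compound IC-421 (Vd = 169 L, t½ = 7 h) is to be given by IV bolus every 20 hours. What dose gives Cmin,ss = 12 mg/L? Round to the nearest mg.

τ/t½ = 20/7 ≈ 2.8571, so f = (1/2)^(20/7) ≈ 0.138011.
Cmin,ss = (D/Vd)·f/(1−f), so D = Cmin,ss·Vd·(1−f)/f.
D = 12 × 169 × (1−f)/f ≈ 12 × 169 × 6.24580 ≈ 12666.48 mg.

12666 mg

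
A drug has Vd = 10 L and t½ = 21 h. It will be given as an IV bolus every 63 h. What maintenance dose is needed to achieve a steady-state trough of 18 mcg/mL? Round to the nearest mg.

1260 mg

τ/t½ = 63/21 ≈ 3, so f = (1/2)^(63/21) ≈ 0.125000.
Cmin,ss = (D/Vd)·f/(1−f), so D = Cmin,ss·Vd·(1−f)/f.
D = 18 × 10 × (1−f)/f ≈ 18 × 10 × 7.00000 ≈ 1260.00 mg.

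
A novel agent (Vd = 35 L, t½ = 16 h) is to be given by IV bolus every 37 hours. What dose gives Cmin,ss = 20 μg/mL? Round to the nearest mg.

τ/t½ = 37/16 ≈ 2.3125, so f = (1/2)^(37/16) ≈ 0.201311.
Cmin,ss = (D/Vd)·f/(1−f), so D = Cmin,ss·Vd·(1−f)/f.
D = 20 × 35 × (1−f)/f ≈ 20 × 35 × 3.96744 ≈ 2777.21 mg.

2777 mg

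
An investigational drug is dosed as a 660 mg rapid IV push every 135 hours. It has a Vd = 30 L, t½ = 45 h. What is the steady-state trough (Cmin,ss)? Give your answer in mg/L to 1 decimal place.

The dosing interval is 3 half-lives, so f = 2^(−3) = 0.125.
Accumulation ratio R = 1/(1 − f) = 1/0.875 = 8/7.
Single-dose peak C₀ = D/Vd = 660/30 = 22 mg/L.
Steady-state peak Cmax,ss = C₀·R = 22 × 8/7 ≈ 25.143 mg/L.
Steady-state trough Cmin,ss = Cmax,ss·f ≈ 25.143 × 0.125 ≈ 3.143 mg/L.

3.1 mg/L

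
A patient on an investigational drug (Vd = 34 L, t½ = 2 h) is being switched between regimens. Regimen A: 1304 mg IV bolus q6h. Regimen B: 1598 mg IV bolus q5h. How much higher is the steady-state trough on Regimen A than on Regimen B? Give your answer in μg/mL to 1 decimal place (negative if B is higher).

Regimen A: f = (1/2)^(6/2) ≈ 0.1250; Cmin,ss = (1304/34)·f/(1−f) ≈ 5.479 μg/mL.
Regimen B: f = (1/2)^(5/2) ≈ 0.1768; Cmin,ss = (1598/34)·f/(1−f) ≈ 10.094 μg/mL.
Difference ≈ 5.479 − 10.094 ≈ -4.615 μg/mL.

-4.6 μg/mL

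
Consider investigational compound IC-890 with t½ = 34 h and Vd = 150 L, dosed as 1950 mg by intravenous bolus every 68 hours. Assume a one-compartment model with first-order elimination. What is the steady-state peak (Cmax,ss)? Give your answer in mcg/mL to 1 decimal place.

17.3 mcg/mL

τ = 68 h = 2 half-lives, so f = (1/2)^2 = 0.25.
At steady state, R = 1/(1 − 0.25) = 4/3.
Single-dose peak C₀ = D/Vd = 1950/150 = 13 mcg/mL.
Steady-state peak Cmax,ss = C₀·R = 13 × 4/3 ≈ 17.333 mcg/mL.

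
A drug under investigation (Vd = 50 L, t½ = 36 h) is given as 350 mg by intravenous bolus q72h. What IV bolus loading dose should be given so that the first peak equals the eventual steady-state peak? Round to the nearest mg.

467 mg

f = (1/2)^(72/36) ≈ 0.250000; accumulation ratio R = 1/(1−f) ≈ 1.33333.
Loading dose to hit Cmax,ss on first dose: D_load = D_maint·R ≈ 350 × 1.33333 ≈ 466.67 mg.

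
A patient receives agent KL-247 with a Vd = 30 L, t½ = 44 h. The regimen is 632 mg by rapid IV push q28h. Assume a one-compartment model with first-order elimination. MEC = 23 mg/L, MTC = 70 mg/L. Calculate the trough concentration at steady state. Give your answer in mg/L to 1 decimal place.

38.0 mg/L

Over one 28-h interval, 28/44 ≈ 0.63636 half-lives elapse, leaving f ≈ 0.6433 of each dose.
Accumulation ratio R = 1/(1 − f) ≈ 1/0.3567 ≈ 2.8035.
Single-dose peak C₀ = D/Vd = 632/30 ≈ 21.067 mg/L.
Cmax,ss = C₀/(1 − f) ≈ 21.067/0.3567 ≈ 59.061 mg/L.
Steady-state trough Cmin,ss = Cmax,ss·f ≈ 59.061 × 0.6433 ≈ 37.994 mg/L.
Trough 38.0 mg/L vs MEC 23 mg/L: adequate.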